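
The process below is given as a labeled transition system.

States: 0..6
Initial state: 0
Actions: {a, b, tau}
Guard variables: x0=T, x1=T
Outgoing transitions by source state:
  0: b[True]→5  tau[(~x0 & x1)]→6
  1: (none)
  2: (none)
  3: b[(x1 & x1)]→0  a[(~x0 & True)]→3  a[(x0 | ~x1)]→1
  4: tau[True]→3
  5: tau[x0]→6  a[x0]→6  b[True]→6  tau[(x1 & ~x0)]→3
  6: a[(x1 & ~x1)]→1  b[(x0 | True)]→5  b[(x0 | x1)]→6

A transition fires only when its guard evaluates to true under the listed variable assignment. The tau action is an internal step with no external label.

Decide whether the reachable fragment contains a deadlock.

Answer: DEADLOCK-FREE

Working:
R = {0,5,6}
  0: b→5  [1 exit(s)]
  5: a→6  b→6  tau→6  [3 exit(s)]
  6: b→5  b→6  [2 exit(s)]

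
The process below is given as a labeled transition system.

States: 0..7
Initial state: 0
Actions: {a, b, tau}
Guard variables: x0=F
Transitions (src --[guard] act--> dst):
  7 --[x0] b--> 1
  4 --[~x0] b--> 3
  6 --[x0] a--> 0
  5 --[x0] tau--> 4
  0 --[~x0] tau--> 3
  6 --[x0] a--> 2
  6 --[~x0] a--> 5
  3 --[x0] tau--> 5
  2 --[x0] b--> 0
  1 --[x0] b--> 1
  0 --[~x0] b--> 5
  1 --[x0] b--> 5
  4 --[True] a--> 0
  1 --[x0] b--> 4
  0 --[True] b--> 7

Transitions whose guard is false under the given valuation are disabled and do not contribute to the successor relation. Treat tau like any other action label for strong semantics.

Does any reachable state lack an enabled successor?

Answer: DEADLOCK at state 3

Working:
Reach set: {0,3,5,7}
  0: b→5  b→7  tau→3  [3 exit(s)]
  3: ∅  [STUCK]
  5: ∅  [STUCK]
  7: ∅  [STUCK]
witness 3: tau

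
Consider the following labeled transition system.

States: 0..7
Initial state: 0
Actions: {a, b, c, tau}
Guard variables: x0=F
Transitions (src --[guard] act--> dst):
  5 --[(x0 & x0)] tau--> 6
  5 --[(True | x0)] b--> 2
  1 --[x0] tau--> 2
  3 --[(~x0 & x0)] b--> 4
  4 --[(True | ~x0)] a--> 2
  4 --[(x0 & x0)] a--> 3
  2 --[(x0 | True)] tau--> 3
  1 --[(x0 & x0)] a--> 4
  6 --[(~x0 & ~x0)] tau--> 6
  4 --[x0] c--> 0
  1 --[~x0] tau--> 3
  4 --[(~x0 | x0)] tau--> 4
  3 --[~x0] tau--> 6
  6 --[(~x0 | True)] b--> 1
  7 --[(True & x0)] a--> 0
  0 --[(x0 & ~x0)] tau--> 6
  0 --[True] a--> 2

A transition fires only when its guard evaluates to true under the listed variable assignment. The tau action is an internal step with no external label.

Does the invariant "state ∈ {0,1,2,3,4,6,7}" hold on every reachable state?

Inv-set: {0,1,2,3,4,6,7}
Reach set: {0,1,2,3,6}
  0: ✓
  1: ✓
  2: ✓
  3: ✓
  6: ✓

Answer: INVARIANT HOLDS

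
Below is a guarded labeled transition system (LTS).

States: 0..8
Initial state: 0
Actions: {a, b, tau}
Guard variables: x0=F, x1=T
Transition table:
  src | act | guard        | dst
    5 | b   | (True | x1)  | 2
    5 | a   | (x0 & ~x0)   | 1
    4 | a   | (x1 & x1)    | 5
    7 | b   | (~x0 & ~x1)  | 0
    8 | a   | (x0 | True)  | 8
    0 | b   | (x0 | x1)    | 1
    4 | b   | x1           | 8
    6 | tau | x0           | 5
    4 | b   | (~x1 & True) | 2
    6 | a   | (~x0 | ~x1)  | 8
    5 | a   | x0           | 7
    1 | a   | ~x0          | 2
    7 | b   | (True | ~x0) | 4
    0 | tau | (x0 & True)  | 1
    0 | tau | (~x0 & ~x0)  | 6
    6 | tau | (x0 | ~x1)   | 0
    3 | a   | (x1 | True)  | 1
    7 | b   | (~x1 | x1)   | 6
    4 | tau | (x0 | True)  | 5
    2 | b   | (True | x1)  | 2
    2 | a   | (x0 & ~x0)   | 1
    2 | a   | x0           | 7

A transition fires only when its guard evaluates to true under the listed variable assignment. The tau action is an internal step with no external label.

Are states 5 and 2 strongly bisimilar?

Bisimulation quotient by refinement:
  round 0: {{0,1,2,3,4,5,6,7,8}}
  round 1: {{0},{1,3,6,8},{2,5,7},{4}}
  round 2: {{0},{1},{2,5},{3,6,8},{4},{7}}
  round 3: {{0},{1},{2,5},{3},{4},{6,8},{7}}
Fixed point at round 4; 7 class(es).
5∈{2,5}, 2∈{2,5}

Answer: BISIMILAR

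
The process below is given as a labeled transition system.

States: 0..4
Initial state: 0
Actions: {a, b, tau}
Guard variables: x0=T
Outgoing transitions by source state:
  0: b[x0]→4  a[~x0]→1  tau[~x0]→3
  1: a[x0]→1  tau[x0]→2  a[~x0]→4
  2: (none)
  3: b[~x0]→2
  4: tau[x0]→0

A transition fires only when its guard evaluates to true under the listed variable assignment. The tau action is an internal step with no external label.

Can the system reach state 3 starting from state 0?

Guard filter leaves 4 enabled edge(s).
L0 = {0}
L1 = {4}  total {0,4}
Reach set: {0,4}

Answer: UNREACHABLE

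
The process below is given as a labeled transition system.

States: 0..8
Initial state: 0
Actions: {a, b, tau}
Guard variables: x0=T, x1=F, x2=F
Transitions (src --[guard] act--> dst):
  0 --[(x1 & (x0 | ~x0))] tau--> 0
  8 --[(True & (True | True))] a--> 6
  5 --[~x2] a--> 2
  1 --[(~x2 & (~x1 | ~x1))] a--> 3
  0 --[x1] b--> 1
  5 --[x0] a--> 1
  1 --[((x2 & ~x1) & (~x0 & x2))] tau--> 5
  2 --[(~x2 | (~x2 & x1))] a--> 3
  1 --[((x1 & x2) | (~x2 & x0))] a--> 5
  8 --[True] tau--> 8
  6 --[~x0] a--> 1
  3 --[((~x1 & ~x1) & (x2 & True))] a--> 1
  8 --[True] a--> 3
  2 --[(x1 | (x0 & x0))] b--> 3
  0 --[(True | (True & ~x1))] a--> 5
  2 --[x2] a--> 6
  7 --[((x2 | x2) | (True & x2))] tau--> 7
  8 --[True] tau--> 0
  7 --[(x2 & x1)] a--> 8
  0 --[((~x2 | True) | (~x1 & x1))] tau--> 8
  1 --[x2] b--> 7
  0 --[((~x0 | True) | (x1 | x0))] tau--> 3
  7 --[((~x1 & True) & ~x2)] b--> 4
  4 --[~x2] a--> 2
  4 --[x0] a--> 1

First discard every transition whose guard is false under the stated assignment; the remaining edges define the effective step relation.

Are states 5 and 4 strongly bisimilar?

Answer: BISIMILAR

Trace:
Bisimulation quotient by refinement:
  round 0: {{0,1,2,3,4,5,6,7,8}}
  round 1: {{0,8},{1,4,5},{2},{3,6},{7}}
  round 2: {{0},{1},{2},{3,6},{4,5},{7},{8}}
Fixed point at round 3; 7 class(es).
[5]={4,5}  [4]={4,5}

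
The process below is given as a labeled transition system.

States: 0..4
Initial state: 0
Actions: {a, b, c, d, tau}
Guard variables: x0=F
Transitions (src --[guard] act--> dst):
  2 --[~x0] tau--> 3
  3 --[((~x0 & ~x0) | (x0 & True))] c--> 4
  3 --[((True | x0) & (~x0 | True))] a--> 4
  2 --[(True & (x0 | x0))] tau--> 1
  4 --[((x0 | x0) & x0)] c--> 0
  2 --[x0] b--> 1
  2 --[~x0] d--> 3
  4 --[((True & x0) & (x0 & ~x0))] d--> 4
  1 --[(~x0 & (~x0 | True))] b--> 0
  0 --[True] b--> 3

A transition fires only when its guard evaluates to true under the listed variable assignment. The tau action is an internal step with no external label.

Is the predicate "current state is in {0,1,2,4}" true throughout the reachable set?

Safe = {0,1,2,4}
R = {0,3,4}
  0: ✓
  3: outside
  4: ✓
reach 3 via b — violates

Answer: INVARIANT VIOLATED at state 3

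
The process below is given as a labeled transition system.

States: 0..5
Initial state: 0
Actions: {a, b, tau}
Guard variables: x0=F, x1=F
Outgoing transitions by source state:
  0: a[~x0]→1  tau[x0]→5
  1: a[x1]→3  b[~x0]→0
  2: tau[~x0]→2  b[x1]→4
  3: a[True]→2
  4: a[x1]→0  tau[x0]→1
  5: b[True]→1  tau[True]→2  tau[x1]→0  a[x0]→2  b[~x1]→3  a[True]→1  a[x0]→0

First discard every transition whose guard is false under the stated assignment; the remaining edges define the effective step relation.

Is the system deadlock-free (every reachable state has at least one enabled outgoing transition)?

Reach set: {0,1}
  0: a→1  [1 exit(s)]
  1: b→0  [1 exit(s)]

Answer: DEADLOCK-FREE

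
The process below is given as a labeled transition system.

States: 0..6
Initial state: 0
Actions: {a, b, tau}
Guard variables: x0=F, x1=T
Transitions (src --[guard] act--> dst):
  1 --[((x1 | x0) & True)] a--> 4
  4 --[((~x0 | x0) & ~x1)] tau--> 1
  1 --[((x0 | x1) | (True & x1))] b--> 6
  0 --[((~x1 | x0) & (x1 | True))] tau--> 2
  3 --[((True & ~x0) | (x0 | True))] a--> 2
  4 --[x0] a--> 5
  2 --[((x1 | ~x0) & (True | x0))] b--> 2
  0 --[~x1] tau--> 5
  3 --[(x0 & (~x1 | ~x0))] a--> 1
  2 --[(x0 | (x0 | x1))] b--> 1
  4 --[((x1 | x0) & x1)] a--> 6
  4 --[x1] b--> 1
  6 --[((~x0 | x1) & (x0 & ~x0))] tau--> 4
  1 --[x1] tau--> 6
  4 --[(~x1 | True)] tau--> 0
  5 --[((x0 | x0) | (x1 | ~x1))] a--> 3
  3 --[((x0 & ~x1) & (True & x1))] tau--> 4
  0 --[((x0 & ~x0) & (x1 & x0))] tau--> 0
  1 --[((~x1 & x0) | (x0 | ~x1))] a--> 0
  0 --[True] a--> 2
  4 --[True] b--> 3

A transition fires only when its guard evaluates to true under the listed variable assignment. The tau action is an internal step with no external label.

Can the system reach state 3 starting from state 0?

After dropping false guards: 12 live edges.
L0 = {0}
L1 = {2}  now seen {0,2}
L2 = {1}  now seen {0,1,2}
L3 = {4,6}  now seen {0,1,2,4,6}
L4 = {3}  now seen {0,1,2,3,4,6}
R = {0,1,2,3,4,6}
Path to 3: a·b·a·b

Answer: REACHABLE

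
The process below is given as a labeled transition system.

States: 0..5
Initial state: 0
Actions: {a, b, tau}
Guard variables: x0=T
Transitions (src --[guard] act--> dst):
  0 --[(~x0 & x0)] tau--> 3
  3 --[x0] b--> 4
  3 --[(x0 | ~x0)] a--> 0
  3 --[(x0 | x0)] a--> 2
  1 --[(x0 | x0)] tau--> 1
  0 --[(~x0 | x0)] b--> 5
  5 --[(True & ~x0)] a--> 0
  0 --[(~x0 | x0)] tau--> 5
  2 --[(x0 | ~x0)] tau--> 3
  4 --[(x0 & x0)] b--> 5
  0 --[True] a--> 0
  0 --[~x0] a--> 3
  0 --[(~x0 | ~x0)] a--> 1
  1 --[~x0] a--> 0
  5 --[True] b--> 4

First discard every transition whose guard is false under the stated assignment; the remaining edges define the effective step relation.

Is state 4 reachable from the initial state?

After dropping false guards: 10 live edges.
depth 0: {0}
depth 1: {5}  cumulative {0,5}
depth 2: {4}  cumulative {0,4,5}
Reach set: {0,4,5}
witness 4: b·b

Answer: REACHABLE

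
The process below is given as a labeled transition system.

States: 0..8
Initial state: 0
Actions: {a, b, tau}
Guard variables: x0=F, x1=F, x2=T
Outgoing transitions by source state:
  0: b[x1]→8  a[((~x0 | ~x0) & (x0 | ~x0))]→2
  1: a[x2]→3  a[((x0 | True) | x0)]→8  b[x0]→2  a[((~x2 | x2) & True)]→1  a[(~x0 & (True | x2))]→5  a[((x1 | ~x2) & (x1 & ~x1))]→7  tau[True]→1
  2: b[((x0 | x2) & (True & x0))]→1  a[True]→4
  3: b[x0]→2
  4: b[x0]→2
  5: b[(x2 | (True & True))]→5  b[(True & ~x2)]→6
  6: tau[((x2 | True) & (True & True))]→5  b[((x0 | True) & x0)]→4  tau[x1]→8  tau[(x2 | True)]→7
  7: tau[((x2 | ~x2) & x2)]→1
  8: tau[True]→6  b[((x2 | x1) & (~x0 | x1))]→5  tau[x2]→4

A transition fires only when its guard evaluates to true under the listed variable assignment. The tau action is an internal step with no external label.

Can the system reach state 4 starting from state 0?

Answer: REACHABLE

Trace:
14 transition(s) survive guard evaluation.
L0 = {0}
L1 = {2}  cumulative {0,2}
L2 = {4}  cumulative {0,2,4}
Reachable = {0,2,4}
Path to 4: a·a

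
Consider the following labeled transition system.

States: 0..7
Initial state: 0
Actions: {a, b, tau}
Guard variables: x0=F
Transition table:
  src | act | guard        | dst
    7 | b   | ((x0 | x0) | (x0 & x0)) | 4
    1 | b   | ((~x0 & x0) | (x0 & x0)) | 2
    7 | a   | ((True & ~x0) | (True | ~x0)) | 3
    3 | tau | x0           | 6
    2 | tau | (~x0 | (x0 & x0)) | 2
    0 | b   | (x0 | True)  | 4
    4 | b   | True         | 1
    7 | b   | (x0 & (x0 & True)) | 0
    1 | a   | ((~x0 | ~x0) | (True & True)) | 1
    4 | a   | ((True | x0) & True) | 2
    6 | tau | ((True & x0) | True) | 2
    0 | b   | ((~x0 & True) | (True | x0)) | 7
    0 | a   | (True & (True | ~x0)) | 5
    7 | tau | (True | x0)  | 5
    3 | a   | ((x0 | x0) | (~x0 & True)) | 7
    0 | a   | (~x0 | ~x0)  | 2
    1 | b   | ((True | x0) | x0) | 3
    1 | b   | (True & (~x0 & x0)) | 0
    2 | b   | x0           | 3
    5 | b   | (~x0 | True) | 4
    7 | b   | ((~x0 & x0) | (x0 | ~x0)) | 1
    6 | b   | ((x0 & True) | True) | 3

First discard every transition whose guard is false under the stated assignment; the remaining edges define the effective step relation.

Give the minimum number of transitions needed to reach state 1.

Answer: 2

Analysis:
Breadth-first toward 1:
  Layer 0: {0}
  Layer 1: {2,4,5,7}
  Layer 2: {1,3}
depth(1)=2, e.g. b·b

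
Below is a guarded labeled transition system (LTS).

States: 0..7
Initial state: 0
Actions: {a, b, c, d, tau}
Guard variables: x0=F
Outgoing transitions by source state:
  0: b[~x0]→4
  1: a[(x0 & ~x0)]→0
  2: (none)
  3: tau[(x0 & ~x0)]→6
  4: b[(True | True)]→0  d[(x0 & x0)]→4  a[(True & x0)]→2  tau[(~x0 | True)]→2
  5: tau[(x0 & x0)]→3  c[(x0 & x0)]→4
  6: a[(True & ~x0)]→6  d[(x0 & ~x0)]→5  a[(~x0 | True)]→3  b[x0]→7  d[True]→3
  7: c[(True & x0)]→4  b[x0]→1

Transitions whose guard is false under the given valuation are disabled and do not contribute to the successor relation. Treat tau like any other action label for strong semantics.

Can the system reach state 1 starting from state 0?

Guard filter leaves 6 enabled edge(s).
Layer 0: {0}
Layer 1: {4}  cumulative {0,4}
Layer 2: {2}  cumulative {0,2,4}
Reachable = {0,2,4}

Answer: UNREACHABLE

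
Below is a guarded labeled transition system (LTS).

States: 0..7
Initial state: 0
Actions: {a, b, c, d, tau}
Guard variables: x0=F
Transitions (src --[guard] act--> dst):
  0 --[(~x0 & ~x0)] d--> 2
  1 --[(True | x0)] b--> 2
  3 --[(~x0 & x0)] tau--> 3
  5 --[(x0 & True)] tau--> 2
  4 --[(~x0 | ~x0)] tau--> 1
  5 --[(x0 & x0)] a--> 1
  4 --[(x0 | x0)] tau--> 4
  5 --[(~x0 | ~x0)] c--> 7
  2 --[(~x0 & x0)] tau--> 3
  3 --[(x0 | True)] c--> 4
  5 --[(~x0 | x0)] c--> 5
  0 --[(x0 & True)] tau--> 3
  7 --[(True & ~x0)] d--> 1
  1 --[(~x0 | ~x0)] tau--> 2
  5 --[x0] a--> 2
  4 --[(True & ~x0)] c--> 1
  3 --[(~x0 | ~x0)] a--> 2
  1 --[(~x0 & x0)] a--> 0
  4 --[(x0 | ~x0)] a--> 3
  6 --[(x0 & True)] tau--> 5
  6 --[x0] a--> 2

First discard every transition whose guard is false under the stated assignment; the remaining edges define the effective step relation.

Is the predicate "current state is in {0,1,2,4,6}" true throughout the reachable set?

Answer: INVARIANT HOLDS

Working:
Allowed set {0,1,2,4,6}
Reach set: {0,2}
  0: ✓
  2: ✓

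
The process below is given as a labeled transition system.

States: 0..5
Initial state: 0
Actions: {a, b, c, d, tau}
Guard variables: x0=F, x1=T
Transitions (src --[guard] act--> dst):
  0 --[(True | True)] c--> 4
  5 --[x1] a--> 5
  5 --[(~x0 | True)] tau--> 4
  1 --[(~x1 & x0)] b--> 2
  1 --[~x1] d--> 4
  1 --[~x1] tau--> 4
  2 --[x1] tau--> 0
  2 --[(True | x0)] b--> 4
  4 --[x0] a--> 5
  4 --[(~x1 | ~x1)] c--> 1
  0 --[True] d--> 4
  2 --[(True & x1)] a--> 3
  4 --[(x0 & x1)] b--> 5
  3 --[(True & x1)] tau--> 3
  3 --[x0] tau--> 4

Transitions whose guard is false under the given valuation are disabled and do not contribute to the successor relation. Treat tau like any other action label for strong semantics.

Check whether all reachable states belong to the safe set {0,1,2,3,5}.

Allowed set {0,1,2,3,5}
R = {0,4}
  0: ✓
  4: VIOLATES
counterexample path to 4: c

Answer: INVARIANT VIOLATED at state 4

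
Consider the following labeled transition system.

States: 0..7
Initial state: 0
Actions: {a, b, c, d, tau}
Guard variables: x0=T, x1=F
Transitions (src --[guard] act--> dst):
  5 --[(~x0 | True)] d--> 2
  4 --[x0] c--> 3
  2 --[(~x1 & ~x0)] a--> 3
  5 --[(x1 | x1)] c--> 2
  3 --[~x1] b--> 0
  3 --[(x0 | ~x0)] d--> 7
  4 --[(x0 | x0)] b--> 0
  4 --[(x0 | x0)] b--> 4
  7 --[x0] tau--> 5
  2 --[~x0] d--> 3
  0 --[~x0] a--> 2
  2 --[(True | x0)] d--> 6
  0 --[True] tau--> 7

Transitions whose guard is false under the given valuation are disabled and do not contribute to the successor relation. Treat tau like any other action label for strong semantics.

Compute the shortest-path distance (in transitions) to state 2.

Answer: 3

Trace:
Breadth-first toward 2:
  Layer 0: {0}
  Layer 1: {7}
  Layer 2: {5}
  Layer 3: {2}
first hit 2 at d=3 via tau·tau·d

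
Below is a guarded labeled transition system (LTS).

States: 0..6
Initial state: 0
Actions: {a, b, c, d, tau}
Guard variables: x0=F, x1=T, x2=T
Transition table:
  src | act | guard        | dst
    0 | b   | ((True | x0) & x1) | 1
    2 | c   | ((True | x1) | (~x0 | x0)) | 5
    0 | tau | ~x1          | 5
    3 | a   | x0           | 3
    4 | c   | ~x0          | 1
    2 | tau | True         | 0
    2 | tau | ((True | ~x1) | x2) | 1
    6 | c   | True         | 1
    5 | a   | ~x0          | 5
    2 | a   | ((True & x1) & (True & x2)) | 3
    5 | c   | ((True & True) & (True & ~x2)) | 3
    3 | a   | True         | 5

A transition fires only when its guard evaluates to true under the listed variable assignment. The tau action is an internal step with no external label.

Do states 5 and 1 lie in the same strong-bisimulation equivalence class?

Refine partition for ~:
  P[0] = {{0,1,2,3,4,5,6}}
  P[1] = {{0},{1},{2},{3,5},{4,6}}
stable after 2 split(s): 5 block(s)
class of 5: {3,5}; class of 1: {1}

Answer: NOT BISIMILAR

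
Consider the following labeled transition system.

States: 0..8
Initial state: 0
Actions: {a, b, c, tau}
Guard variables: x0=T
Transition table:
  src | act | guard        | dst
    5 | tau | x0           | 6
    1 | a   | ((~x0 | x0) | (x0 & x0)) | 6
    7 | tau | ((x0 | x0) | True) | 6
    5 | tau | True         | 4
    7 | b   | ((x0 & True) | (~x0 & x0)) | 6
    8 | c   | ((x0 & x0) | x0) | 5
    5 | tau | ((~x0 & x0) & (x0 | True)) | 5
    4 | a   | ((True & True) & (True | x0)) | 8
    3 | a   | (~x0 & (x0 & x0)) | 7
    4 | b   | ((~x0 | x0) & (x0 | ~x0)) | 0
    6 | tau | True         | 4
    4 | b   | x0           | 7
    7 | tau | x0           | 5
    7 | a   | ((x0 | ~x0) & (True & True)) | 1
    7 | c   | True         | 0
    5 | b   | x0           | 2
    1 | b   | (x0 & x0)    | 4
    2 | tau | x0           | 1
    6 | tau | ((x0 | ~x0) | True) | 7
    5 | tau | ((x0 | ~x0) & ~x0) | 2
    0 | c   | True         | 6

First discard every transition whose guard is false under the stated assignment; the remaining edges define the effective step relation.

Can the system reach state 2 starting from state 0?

Guard filter leaves 18 enabled edge(s).
Layer 0: {0}
Layer 1: {6}  now seen {0,6}
Layer 2: {4,7}  now seen {0,4,6,7}
Layer 3: {1,5,8}  now seen {0,1,4,5,6,7,8}
Layer 4: {2}  now seen {0,1,2,4,5,6,7,8}
Reachable = {0,1,2,4,5,6,7,8}
trace reaching 2: c·tau·tau·b

Answer: REACHABLE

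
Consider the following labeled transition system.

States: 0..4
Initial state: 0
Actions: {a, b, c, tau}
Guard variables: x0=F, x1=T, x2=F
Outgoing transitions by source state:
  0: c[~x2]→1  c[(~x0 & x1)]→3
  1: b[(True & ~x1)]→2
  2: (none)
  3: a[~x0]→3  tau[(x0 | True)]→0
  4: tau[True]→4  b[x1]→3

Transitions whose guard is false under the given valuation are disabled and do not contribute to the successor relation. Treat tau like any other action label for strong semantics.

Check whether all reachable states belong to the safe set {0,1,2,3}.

Answer: INVARIANT HOLDS

Trace:
Allowed set {0,1,2,3}
R = {0,1,3}
  0: safe
  1: safe
  3: safe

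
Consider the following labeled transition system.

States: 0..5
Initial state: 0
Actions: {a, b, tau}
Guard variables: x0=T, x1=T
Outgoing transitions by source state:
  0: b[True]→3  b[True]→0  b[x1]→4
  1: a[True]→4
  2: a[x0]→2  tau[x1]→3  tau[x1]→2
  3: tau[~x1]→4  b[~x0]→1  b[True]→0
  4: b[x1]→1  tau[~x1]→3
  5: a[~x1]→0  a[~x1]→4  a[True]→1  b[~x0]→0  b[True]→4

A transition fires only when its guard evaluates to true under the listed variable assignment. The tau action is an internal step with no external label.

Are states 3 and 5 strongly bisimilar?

Bisimulation quotient by refinement:
  P[0] = {{0,1,2,3,4,5}}
  P[1] = {{0,3,4},{1},{2},{5}}
  P[2] = {{0,3},{1},{2},{4},{5}}
  P[3] = {{0},{1},{2},{3},{4},{5}}
6 equivalence class(es) (converged in 4)
[3]={3}  [5]={5}

Answer: NOT BISIMILAR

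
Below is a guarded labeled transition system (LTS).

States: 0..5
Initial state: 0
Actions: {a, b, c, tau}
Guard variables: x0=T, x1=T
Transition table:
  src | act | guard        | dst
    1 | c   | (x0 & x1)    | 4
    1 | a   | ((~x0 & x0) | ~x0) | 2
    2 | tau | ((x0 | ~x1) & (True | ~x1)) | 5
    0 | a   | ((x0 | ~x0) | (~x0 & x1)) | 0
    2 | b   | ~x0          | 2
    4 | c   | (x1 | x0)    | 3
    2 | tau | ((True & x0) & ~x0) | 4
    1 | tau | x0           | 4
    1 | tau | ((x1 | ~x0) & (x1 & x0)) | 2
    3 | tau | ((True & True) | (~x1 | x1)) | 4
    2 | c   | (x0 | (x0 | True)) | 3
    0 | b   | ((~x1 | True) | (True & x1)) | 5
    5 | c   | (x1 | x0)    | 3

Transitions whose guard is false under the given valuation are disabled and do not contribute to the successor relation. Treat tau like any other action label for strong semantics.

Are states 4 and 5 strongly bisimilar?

Answer: BISIMILAR

Working:
Compute ~ classes (split until stable):
  round 0: {{0,1,2,3,4,5}}
  round 1: {{0},{1,2},{3},{4,5}}
  round 2: {{0},{1},{2},{3},{4,5}}
5 equivalence class(es) (converged in 3)
[4]={4,5}  [5]={4,5}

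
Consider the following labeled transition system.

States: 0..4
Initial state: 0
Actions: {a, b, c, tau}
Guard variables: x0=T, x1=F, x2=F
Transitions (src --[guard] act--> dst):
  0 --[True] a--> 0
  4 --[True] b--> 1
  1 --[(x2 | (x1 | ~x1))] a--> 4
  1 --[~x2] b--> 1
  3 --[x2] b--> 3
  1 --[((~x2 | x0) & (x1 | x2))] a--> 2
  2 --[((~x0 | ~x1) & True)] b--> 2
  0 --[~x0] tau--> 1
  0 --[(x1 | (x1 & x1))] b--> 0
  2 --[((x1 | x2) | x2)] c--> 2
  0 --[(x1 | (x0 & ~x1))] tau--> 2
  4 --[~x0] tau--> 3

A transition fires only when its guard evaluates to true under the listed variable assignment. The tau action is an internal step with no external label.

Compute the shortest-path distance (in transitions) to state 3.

Answer: UNREACHABLE

Trace:
BFS to 3:
  Layer 0: {0}
  Layer 1: {2}
3 never appears.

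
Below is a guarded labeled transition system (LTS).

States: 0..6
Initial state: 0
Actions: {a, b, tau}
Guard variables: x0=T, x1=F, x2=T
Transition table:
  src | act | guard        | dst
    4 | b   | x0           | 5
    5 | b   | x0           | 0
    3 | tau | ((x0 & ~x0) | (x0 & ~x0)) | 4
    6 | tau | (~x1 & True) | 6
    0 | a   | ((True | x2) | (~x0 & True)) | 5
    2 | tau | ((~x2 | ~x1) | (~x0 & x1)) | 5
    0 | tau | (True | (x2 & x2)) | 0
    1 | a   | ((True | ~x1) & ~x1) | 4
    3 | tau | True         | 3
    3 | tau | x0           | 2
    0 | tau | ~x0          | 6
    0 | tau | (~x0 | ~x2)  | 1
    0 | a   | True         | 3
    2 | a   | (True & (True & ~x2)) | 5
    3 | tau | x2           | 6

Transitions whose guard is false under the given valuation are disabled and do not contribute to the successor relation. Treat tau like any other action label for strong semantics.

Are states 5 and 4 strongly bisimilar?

Refine partition for ~:
  π0 = {{0,1,2,3,4,5,6}}
  π1 = {{0},{1},{2,3,6},{4,5}}
  π2 = {{0},{1},{2},{3,6},{4},{5}}
  π3 = {{0},{1},{2},{3},{4},{5},{6}}
stable after 4 split(s): 7 block(s)
[5]={5}  [4]={4}

Answer: NOT BISIMILAR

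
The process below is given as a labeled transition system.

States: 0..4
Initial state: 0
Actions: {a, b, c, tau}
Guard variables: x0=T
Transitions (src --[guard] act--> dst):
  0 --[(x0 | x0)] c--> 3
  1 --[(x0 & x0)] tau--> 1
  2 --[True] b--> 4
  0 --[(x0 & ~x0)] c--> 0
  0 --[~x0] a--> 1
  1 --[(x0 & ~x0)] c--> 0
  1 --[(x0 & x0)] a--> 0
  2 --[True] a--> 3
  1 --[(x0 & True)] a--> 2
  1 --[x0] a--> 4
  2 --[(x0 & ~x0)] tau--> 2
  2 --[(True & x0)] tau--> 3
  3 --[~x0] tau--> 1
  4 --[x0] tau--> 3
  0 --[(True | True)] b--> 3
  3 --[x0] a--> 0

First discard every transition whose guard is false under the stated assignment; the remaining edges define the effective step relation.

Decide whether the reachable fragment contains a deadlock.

Answer: DEADLOCK-FREE

Working:
Reach set: {0,3}
  0: b→3  c→3  [deg 2]
  3: a→0  [deg 1]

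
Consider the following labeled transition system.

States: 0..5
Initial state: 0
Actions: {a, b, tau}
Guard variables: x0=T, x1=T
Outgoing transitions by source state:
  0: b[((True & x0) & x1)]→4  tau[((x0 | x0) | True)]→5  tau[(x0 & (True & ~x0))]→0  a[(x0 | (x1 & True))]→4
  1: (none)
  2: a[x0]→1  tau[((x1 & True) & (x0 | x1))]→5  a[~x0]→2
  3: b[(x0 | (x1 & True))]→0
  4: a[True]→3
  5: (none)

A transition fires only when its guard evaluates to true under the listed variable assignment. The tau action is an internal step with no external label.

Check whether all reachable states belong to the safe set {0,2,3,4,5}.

Safe = {0,2,3,4,5}
Reachable = {0,3,4,5}
  0: safe
  3: safe
  4: safe
  5: safe

Answer: INVARIANT HOLDS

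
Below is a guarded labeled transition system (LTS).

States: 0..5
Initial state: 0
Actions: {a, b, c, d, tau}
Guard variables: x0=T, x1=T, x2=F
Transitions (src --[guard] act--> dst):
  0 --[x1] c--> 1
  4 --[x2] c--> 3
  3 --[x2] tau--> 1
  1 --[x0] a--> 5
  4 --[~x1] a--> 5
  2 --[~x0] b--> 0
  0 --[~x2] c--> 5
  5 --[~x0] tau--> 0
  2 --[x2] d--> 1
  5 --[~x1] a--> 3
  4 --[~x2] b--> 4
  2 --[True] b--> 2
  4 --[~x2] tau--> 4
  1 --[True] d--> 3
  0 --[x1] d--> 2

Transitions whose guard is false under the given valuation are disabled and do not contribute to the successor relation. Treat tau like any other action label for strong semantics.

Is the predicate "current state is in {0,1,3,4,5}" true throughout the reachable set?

Safe = {0,1,3,4,5}
Reach set: {0,1,2,3,5}
  0: ✓
  1: ✓
  2: VIOLATES
  3: ✓
  5: ✓
witness against invariant: d → 2

Answer: INVARIANT VIOLATED at state 2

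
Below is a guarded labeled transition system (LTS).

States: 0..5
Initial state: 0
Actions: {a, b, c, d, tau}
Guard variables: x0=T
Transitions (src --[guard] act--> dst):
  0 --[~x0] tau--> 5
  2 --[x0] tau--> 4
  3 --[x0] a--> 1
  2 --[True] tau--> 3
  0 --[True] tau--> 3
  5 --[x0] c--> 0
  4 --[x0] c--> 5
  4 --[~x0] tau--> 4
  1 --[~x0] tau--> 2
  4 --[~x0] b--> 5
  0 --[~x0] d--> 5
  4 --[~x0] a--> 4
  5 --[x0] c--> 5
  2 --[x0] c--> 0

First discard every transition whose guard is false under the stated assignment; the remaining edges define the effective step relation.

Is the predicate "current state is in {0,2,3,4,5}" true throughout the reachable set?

Allowed set {0,2,3,4,5}
R = {0,1,3}
  0: ✓
  1: VIOLATES
  3: ✓
reach 1 via tau·a — violates

Answer: INVARIANT VIOLATED at state 1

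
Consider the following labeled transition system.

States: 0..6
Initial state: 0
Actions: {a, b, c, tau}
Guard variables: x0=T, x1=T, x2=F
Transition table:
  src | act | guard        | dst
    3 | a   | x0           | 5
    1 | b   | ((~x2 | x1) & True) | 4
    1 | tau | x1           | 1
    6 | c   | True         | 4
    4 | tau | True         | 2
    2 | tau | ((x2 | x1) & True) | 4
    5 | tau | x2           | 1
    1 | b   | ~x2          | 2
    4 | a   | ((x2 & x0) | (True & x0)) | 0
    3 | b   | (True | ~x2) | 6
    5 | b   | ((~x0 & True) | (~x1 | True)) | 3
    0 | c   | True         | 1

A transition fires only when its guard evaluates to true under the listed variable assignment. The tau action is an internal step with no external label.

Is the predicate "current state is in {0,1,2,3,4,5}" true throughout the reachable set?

Answer: INVARIANT HOLDS

Working:
Allowed set {0,1,2,3,4,5}
R = {0,1,2,4}
  0: ✓
  1: ✓
  2: ✓
  4: ✓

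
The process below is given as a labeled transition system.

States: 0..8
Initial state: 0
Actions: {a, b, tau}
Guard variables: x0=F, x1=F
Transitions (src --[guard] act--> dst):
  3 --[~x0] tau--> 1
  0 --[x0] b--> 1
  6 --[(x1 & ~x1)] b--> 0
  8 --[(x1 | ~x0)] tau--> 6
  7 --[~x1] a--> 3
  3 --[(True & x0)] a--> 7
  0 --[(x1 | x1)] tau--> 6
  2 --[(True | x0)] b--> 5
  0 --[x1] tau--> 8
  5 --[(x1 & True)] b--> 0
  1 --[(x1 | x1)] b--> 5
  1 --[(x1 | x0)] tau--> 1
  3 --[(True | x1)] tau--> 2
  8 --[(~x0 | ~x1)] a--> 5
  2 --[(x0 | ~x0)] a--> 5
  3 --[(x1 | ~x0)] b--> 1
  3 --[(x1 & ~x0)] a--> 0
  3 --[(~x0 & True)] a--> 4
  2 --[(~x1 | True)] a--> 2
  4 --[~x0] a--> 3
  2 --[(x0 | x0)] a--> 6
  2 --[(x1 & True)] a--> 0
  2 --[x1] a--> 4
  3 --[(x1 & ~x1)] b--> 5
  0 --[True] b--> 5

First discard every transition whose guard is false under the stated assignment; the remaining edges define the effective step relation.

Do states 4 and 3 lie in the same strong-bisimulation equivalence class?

Answer: NOT BISIMILAR

Trace:
Compute ~ classes (split until stable):
  P[0] = {{0,1,2,3,4,5,6,7,8}}
  P[1] = {{0},{1,5,6},{2},{3},{4,7},{8}}
Fixed point at round 2; 6 class(es).
class of 4: {4,7}; class of 3: {3}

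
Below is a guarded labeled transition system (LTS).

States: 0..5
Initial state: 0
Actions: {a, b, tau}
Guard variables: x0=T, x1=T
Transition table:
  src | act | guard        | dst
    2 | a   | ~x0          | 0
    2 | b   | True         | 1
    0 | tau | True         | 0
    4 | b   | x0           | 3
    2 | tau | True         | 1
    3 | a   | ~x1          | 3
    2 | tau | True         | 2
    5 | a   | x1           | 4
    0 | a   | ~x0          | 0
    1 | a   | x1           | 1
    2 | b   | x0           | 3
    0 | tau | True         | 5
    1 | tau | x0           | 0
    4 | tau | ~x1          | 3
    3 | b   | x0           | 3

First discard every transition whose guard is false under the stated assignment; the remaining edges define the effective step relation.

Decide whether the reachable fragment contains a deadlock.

Reach set: {0,3,4,5}
  0: tau→0  tau→5  [2 exit(s)]
  3: b→3  [1 exit(s)]
  4: b→3  [1 exit(s)]
  5: a→4  [1 exit(s)]

Answer: DEADLOCK-FREE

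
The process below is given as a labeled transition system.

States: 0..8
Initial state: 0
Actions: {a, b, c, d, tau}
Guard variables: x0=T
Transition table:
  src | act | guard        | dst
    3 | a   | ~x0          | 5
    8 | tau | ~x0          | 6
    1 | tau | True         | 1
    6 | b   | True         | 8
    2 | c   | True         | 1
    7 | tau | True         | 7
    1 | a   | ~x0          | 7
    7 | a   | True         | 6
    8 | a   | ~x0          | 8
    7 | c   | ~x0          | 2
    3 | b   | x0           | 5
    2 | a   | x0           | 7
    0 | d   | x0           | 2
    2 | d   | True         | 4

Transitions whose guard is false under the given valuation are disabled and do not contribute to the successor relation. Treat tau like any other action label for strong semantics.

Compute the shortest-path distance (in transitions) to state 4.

Layered search for 4:
  depth 0: {0}
  depth 1: {2}
  depth 2: {1,4,7}
depth(4)=2, e.g. d·d

Answer: 2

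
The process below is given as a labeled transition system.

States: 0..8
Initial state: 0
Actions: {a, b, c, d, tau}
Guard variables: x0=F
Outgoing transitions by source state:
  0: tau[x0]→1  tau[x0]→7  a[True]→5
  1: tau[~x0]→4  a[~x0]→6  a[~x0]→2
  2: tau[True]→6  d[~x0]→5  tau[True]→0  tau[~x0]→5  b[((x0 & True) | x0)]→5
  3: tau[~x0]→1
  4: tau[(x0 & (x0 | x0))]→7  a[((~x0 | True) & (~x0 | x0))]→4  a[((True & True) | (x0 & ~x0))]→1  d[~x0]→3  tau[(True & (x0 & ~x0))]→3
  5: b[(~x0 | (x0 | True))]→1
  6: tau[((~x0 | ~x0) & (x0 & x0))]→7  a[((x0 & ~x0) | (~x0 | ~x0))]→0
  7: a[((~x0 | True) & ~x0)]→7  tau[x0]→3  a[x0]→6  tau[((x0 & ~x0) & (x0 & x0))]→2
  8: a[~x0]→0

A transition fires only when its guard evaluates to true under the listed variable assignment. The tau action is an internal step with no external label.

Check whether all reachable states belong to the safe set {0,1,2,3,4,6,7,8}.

Inv-set: {0,1,2,3,4,6,7,8}
R = {0,1,2,3,4,5,6}
  0: ✓
  1: ✓
  2: ✓
  3: ✓
  4: ✓
  5: outside
  6: ✓
witness against invariant: a → 5

Answer: INVARIANT VIOLATED at state 5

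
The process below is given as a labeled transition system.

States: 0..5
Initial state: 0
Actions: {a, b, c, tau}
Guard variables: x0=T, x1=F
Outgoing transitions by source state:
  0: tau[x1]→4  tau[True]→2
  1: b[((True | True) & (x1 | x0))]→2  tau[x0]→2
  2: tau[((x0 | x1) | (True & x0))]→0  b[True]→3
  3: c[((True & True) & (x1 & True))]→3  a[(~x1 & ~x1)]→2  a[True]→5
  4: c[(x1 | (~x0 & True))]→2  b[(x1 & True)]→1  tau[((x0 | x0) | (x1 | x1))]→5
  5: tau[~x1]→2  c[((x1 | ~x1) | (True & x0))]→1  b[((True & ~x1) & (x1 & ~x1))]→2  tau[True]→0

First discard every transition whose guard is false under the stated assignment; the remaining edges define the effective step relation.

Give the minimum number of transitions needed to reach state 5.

Answer: 3

Trace:
Breadth-first toward 5:
  L0 = {0}
  L1 = {2}
  L2 = {3}
  L3 = {5}
depth(5)=3, e.g. tau·b·a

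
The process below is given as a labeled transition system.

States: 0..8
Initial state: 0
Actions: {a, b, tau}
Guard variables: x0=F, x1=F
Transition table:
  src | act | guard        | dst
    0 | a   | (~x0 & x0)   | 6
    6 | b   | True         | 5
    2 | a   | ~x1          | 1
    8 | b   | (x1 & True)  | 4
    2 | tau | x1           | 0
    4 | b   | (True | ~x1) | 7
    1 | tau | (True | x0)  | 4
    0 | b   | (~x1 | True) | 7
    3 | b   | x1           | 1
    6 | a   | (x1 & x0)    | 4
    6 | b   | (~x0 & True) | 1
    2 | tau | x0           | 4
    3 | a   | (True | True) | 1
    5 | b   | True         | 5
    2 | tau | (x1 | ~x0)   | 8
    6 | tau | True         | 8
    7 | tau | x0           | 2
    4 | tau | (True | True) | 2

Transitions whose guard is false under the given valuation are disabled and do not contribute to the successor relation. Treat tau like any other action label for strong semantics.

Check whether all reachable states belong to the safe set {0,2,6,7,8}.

Answer: INVARIANT HOLDS

Working:
Allowed set {0,2,6,7,8}
Reachable = {0,7}
  0: ✓
  7: ✓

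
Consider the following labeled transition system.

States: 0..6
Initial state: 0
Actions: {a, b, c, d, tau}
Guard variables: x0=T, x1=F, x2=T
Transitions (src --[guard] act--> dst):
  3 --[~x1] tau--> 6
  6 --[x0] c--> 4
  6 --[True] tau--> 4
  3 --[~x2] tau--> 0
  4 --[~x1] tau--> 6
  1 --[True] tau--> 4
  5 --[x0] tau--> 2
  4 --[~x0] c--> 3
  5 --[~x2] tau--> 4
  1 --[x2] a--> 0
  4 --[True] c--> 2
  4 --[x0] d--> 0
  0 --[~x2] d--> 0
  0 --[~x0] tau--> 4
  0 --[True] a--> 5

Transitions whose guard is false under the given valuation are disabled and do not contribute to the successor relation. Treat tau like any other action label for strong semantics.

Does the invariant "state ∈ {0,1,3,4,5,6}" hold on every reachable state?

Allowed set {0,1,3,4,5,6}
R = {0,2,5}
  0: ok
  2: ✗ unsafe
  5: ok
witness against invariant: a·tau → 2

Answer: INVARIANT VIOLATED at state 2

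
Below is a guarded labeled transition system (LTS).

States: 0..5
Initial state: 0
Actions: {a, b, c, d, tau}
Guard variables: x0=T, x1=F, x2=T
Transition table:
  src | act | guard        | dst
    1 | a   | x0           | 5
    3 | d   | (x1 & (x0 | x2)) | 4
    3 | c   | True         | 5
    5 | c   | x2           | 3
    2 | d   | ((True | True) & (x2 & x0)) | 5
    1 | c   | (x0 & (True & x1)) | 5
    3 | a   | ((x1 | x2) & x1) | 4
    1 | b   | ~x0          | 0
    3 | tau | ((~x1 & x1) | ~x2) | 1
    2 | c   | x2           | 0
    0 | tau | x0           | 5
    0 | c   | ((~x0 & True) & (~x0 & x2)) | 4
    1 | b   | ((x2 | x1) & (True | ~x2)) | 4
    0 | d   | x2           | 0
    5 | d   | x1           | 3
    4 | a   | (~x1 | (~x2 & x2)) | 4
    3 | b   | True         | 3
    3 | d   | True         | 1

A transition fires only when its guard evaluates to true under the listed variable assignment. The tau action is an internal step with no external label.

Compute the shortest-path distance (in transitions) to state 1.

Breadth-first toward 1:
  Layer 0: {0}
  Layer 1: {5}
  Layer 2: {3}
  Layer 3: {1}
first hit 1 at d=3 via tau·c·d

Answer: 3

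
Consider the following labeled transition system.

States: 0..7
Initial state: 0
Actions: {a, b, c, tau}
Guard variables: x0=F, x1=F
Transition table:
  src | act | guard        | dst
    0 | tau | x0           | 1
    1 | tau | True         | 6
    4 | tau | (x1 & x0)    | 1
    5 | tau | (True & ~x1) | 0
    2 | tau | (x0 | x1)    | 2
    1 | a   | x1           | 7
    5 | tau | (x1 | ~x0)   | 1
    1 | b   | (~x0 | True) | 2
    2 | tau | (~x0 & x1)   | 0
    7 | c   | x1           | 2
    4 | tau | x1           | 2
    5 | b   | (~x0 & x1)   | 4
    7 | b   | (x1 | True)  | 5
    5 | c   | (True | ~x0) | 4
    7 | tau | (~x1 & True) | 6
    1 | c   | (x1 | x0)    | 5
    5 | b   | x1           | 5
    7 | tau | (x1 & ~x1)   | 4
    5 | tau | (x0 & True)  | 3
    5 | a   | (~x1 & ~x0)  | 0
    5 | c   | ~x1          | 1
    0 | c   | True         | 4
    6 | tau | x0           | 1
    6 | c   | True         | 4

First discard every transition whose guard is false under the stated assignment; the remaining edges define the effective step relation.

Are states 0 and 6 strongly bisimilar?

Refine partition for ~:
  P[0] = {{0,1,2,3,4,5,6,7}}
  P[1] = {{0,6},{1,7},{2,3,4},{5}}
  P[2] = {{0,6},{1},{2,3,4},{5},{7}}
5 equivalence class(es) (converged in 3)
0∈{0,6}, 6∈{0,6}

Answer: BISIMILAR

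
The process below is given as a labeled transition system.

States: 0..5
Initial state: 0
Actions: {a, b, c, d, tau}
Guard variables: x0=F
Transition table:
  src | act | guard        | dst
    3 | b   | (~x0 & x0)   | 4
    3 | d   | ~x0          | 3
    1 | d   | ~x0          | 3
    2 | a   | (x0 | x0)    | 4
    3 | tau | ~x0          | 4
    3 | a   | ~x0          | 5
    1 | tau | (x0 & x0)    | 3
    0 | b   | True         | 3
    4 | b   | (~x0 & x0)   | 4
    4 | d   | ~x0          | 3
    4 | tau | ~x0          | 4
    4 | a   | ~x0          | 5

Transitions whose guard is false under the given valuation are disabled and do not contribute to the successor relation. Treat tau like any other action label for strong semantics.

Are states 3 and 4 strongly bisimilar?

Compute ~ classes (split until stable):
  P[0] = {{0,1,2,3,4,5}}
  P[1] = {{0},{1},{2,5},{3,4}}
Fixed point at round 2; 4 class(es).
3∈{3,4}, 4∈{3,4}

Answer: BISIMILAR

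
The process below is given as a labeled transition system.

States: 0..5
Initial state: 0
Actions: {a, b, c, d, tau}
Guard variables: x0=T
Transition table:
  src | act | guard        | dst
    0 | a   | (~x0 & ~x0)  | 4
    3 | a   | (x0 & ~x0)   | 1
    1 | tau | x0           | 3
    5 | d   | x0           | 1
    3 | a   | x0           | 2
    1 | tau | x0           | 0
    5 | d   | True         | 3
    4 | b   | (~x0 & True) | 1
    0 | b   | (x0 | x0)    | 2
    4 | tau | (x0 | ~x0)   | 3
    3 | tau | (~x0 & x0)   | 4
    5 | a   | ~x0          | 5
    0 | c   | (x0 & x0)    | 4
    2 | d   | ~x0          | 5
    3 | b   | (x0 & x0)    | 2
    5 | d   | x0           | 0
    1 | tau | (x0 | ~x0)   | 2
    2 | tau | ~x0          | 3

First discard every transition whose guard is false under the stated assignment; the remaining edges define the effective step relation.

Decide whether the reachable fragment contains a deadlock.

Answer: DEADLOCK at state 2

Analysis:
R = {0,2,3,4}
  0: b→2  c→4  [2 out]
  2: ∅  [STUCK]
  3: a→2  b→2  [2 out]
  4: tau→3  [1 out]
trace reaching 2: b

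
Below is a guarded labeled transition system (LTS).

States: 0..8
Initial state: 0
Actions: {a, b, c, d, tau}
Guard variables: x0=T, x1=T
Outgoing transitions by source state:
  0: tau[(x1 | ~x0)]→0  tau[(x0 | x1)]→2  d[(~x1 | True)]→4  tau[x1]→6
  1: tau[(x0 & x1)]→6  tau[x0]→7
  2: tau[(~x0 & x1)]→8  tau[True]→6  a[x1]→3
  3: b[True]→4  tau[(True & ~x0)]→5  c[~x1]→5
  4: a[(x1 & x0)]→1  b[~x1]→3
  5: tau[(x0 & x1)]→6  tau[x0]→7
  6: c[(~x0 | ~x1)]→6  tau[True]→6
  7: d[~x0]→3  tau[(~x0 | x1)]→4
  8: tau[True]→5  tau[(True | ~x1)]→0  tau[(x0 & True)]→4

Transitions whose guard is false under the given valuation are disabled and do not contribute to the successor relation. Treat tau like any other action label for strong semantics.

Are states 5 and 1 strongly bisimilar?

Answer: BISIMILAR

Trace:
Refine partition for ~:
  round 0: {{0,1,2,3,4,5,6,7,8}}
  round 1: {{0},{1,5,6,7,8},{2},{3},{4}}
  round 2: {{0},{1,5,6},{2},{3},{4},{7},{8}}
  round 3: {{0},{1,5},{2},{3},{4},{6},{7},{8}}
8 equivalence class(es) (converged in 4)
5∈{1,5}, 1∈{1,5}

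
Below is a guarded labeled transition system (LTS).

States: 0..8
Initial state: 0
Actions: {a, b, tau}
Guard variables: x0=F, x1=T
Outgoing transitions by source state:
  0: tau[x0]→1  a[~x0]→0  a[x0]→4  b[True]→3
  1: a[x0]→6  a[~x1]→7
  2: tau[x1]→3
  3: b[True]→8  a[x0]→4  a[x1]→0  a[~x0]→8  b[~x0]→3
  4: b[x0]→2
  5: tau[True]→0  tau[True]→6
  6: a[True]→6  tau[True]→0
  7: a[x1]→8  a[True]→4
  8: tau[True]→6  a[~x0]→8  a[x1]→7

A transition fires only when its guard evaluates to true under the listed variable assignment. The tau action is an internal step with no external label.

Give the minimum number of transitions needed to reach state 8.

Answer: 2

Working:
Layered search for 8:
  L0 = {0}
  L1 = {3}
  L2 = {8}
depth(8)=2, e.g. b·a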